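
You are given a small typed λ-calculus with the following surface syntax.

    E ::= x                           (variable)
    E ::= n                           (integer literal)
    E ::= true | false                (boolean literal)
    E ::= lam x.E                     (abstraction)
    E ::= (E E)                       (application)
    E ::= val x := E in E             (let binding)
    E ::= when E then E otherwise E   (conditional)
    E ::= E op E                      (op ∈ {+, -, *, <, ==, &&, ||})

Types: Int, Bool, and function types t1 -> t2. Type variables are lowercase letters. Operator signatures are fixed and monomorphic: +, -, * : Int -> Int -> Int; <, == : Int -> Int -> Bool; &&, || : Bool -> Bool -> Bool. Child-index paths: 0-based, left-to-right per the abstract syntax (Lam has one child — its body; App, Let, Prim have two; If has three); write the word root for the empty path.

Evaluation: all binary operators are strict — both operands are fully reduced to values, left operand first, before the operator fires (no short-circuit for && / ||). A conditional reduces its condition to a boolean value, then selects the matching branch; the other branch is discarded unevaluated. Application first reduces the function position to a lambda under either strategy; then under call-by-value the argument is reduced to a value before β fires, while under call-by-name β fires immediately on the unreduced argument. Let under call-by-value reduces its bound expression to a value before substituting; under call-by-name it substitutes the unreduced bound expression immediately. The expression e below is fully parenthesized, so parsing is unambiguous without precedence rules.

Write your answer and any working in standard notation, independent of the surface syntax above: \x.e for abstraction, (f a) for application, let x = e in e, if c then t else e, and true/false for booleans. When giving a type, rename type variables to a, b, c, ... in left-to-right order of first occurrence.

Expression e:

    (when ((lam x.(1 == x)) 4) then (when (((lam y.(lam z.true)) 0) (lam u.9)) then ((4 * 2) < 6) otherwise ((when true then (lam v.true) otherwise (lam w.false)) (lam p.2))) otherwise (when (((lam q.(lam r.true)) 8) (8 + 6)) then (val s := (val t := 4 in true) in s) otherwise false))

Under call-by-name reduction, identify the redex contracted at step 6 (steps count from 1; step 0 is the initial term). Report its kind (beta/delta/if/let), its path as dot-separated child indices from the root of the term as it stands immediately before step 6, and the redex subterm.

Working:
step 0: (if ((\x.(1 == x)) 4) then (if (((\y.(\z.true)) 0) (\u.9)) then ((4 * 2) < 6) else ((if true then (\v.true) else (\w.false)) (\p.2))) else (if (((\q.(\r.true)) 8) (8 + 6)) then (let s = (let t = 4 in true) in s) else false))
step 1: [beta@0] (if (1 == 4) then (if (((\y.(\z.true)) 0) (\u.9)) then ((4 * 2) < 6) else ((if true then (\v.true) else (\w.false)) (\p.2))) else (if (((\q.(\r.true)) 8) (8 + 6)) then (let s = (let t = 4 in true) in s) else false))
step 2: [delta@0] (if false then (if (((\y.(\z.true)) 0) (\u.9)) then ((4 * 2) < 6) else ((if true then (\v.true) else (\w.false)) (\p.2))) else (if (((\q.(\r.true)) 8) (8 + 6)) then (let s = (let t = 4 in true) in s) else false))
step 3: [if@root] (if (((\q.(\r.true)) 8) (8 + 6)) then (let s = (let t = 4 in true) in s) else false)
step 4: [beta@0.0] (if ((\r.true) (8 + 6)) then (let s = (let t = 4 in true) in s) else false)
step 5: [beta@0] (if true then (let s = (let t = 4 in true) in s) else false)
step 6: [if@root] (let s = (let t = 4 in true) in s)

Answer: if at root : (if true then (let s = (let t = 4 in true) in s) else false)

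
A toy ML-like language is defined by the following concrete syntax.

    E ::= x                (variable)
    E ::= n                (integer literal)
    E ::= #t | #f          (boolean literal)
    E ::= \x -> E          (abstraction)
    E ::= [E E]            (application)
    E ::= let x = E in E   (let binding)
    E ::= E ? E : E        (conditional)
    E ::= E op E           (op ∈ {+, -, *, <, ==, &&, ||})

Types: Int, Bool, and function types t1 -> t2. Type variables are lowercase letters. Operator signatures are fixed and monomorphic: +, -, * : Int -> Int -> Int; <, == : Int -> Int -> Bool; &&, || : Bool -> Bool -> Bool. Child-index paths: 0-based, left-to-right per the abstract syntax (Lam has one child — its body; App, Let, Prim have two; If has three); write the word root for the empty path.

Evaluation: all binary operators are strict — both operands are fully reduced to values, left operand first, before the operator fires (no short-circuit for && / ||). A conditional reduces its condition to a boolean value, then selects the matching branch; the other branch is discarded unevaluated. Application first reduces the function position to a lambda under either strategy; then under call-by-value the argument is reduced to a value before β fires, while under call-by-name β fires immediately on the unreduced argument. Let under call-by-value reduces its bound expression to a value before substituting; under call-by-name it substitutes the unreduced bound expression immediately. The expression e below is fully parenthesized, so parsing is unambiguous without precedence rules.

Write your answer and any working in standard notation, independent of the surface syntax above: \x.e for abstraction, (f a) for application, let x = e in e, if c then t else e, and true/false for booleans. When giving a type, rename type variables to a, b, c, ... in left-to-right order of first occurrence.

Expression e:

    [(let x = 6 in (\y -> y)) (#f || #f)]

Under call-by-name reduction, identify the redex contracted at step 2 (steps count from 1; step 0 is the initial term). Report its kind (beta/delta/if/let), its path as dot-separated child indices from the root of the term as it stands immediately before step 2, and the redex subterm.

Working:
step 0: ((let x = 6 in (\y.y)) (false || false))
step 1: [let@0] ((\y.y) (false || false))
step 2: [beta@root] (false || false)

Answer: beta at root : ((\y.y) (false || false))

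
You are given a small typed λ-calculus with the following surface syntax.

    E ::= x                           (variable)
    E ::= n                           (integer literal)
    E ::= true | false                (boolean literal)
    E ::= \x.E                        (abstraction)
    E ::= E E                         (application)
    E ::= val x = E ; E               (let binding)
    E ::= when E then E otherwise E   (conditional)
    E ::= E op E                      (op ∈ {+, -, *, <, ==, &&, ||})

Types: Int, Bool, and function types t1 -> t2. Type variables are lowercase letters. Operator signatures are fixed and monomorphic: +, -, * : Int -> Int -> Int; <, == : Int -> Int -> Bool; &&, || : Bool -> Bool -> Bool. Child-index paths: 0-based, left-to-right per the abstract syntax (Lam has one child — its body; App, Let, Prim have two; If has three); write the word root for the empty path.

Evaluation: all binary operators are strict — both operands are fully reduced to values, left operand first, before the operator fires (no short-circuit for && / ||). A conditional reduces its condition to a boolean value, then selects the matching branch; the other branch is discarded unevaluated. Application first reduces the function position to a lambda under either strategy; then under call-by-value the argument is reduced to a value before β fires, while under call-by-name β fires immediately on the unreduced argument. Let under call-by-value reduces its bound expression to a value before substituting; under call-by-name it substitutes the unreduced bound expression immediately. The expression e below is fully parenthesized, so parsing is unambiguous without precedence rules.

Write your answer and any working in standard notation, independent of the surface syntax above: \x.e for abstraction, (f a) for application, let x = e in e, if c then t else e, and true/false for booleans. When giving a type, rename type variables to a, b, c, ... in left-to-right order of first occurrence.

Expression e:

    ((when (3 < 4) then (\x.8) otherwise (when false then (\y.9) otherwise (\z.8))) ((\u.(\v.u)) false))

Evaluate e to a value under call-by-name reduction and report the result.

Trace:
step 0: ((if (3 < 4) then (\x.8) else (if false then (\y.9) else (\z.8))) ((\u.(\v.u)) false))
step 1: [delta@0.0] ((if true then (\x.8) else (if false then (\y.9) else (\z.8))) ((\u.(\v.u)) false))
step 2: [if@0] ((\x.8) ((\u.(\v.u)) false))
step 3: [beta@root] 8

Answer: 8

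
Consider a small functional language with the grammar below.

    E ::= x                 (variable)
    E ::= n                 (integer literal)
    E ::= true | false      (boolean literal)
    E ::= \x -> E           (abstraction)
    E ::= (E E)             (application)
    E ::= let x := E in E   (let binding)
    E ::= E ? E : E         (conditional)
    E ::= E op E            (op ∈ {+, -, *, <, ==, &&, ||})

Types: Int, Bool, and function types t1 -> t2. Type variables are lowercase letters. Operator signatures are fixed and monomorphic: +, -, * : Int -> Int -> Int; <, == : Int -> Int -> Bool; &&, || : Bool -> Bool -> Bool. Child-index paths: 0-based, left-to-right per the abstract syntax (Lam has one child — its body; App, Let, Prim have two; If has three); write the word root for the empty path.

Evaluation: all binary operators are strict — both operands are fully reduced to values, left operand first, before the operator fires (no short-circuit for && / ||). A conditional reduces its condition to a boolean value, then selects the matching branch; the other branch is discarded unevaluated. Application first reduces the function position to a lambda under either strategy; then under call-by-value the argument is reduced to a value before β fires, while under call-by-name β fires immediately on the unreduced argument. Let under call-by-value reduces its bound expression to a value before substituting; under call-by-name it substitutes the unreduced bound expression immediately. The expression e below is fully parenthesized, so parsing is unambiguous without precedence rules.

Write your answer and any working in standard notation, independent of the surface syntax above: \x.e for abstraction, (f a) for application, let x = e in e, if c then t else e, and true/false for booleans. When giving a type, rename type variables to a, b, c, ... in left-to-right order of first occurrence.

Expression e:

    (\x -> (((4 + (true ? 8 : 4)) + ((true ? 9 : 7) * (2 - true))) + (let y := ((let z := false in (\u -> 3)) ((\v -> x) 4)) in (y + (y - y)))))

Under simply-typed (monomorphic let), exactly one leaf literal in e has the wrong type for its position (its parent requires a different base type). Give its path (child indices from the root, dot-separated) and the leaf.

Derivation:
  unify Int ~ Int
  unify Bool ~ Bool
  unify Int ~ Int
  unify Int ~ Int
  unify Int ~ Int
  unify Bool ~ Bool
  unify Int ~ Int
  unify Int ~ Int
  unify Int ~ Int
  unify Bool ~ Int
  FAIL: mismatch Bool ~ Int

Answer: 0.0.1.1.1 : true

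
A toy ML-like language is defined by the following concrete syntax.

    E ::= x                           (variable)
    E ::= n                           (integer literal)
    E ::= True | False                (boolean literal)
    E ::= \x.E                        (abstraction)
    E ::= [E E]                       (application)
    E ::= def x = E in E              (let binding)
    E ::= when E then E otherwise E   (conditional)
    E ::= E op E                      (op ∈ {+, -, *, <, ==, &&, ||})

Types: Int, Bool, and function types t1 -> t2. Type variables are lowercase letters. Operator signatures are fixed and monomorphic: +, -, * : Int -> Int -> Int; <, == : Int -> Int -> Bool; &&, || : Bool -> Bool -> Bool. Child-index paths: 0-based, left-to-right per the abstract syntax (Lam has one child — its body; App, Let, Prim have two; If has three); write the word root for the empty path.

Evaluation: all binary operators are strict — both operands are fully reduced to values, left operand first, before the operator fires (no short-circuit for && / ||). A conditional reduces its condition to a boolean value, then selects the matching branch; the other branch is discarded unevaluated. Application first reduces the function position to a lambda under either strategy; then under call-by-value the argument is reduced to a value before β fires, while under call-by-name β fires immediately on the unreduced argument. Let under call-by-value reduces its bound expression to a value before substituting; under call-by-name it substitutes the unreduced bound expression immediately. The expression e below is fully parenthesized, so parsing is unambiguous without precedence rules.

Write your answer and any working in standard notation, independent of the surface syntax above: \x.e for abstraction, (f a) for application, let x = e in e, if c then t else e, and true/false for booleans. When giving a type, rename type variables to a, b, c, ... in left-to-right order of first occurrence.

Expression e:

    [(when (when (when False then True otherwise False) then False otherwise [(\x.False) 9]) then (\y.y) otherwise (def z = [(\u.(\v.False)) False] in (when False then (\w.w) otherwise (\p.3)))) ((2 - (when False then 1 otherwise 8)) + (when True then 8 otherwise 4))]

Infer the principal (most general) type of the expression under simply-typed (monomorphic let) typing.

Working:
  unify Bool ~ Bool
  unify Bool ~ Bool
  unify Bool ~ Bool
\x._ : a -> Bool
  unify a -> Bool ~ Int -> b
  unify a ~ Int
  unify Bool ~ b
_ _ : Bool
  unify Bool ~ Bool
  unify Bool ~ Bool
y : c
\y._ : c -> c
\v._ : e -> Bool
\u._ : d -> e -> Bool
  unify d -> e -> Bool ~ Bool -> f
  unify d ~ Bool
  unify e -> Bool ~ f
_ _ : e -> Bool
let z : e -> Bool
  unify Bool ~ Bool
w : g
\w._ : g -> g
\p._ : h -> Int
  unify g -> g ~ h -> Int
  unify g ~ h
  unify h ~ Int
  unify c -> c ~ Int -> Int
  unify c ~ Int
  unify Int ~ Int
  unify Int ~ Int
  unify Bool ~ Bool
  unify Int ~ Int
  unify Int ~ Int
  unify Int ~ Int
  unify Bool ~ Bool
  unify Int ~ Int
  unify Int ~ Int
  unify Int -> Int ~ Int -> i
  unify Int ~ Int
  unify Int ~ i
_ _ : Int

Answer: Int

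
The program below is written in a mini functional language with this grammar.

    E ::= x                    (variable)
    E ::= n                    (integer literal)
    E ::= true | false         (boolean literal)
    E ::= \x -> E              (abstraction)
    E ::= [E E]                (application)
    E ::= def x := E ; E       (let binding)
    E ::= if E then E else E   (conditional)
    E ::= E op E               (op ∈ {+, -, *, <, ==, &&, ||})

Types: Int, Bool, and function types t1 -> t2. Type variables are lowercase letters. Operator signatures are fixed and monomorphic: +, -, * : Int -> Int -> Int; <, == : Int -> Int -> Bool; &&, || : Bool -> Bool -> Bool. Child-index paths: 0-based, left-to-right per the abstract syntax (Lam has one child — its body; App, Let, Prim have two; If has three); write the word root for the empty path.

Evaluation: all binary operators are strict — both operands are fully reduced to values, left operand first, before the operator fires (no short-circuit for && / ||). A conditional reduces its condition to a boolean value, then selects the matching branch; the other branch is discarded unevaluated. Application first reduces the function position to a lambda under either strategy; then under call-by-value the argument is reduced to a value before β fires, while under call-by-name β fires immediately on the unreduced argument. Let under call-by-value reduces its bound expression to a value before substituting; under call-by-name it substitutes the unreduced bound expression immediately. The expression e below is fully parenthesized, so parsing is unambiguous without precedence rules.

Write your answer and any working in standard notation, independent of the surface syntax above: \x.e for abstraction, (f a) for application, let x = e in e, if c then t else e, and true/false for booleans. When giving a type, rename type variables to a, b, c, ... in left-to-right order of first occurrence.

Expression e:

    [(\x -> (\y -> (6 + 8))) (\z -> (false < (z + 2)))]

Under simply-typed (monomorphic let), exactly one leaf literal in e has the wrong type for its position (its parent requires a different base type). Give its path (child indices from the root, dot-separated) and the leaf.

Answer: 1.0.0 : false

Trace:
  unify Int ~ Int
  unify Int ~ Int
\y._ : b -> Int
\x._ : a -> b -> Int
  unify Bool ~ Int
  FAIL: mismatch Bool ~ Int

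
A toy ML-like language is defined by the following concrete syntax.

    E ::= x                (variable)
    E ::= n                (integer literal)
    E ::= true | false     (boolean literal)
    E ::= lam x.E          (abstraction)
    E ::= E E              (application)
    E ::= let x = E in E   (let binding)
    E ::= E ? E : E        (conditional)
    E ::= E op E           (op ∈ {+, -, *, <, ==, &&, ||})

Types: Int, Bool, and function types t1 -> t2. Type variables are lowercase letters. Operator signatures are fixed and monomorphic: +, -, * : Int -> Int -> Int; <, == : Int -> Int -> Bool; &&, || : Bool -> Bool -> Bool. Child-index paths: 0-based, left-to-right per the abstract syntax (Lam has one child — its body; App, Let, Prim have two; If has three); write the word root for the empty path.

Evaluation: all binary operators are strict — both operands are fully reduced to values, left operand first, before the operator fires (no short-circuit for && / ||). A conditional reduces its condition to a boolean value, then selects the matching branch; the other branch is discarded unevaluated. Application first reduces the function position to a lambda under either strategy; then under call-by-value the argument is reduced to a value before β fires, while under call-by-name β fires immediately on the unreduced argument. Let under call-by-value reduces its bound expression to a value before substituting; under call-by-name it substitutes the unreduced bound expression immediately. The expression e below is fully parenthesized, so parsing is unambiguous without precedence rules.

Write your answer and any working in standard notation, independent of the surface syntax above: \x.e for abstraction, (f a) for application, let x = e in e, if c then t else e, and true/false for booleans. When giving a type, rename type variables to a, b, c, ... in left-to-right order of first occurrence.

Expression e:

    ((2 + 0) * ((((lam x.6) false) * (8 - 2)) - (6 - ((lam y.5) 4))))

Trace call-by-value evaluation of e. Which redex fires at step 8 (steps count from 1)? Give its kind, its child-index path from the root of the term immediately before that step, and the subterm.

Derivation:
step 0: ((2 + 0) * ((((\x.6) false) * (8 - 2)) - (6 - ((\y.5) 4))))
step 1: [delta@0] (2 * ((((\x.6) false) * (8 - 2)) - (6 - ((\y.5) 4))))
step 2: [beta@1.0.0] (2 * ((6 * (8 - 2)) - (6 - ((\y.5) 4))))
step 3: [delta@1.0.1] (2 * ((6 * 6) - (6 - ((\y.5) 4))))
step 4: [delta@1.0] (2 * (36 - (6 - ((\y.5) 4))))
step 5: [beta@1.1.1] (2 * (36 - (6 - 5)))
step 6: [delta@1.1] (2 * (36 - 1))
step 7: [delta@1] (2 * 35)
step 8: [delta@root] 70

Answer: delta at root : (2 * 35)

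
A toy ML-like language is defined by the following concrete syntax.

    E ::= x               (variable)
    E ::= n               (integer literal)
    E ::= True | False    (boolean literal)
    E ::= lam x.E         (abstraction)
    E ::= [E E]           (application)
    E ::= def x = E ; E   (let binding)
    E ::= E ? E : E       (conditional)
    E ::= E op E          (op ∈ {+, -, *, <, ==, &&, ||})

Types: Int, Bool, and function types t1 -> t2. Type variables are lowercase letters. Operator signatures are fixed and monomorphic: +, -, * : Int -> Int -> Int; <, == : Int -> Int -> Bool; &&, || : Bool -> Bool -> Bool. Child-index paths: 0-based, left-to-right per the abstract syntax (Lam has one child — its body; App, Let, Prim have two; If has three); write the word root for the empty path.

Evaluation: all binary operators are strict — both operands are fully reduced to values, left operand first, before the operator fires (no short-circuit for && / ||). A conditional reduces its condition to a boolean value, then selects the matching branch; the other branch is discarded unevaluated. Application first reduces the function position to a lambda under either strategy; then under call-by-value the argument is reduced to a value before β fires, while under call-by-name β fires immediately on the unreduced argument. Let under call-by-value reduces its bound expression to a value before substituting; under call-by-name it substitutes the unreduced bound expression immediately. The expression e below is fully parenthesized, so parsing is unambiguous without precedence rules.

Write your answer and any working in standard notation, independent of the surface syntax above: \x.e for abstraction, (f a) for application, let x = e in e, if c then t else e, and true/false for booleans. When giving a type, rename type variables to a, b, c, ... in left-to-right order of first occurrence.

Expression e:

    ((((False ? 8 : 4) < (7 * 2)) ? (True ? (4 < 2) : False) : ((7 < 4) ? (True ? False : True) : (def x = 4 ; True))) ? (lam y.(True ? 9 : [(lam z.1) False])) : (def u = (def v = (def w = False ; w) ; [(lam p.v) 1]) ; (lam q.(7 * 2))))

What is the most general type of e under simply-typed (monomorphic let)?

Trace:
  unify Bool ~ Bool
  unify Int ~ Int
  unify Int ~ Int
  unify Int ~ Int
  unify Int ~ Int
  unify Int ~ Int
  unify Bool ~ Bool
  unify Bool ~ Bool
  unify Int ~ Int
  unify Int ~ Int
  unify Bool ~ Bool
  unify Int ~ Int
  unify Int ~ Int
  unify Bool ~ Bool
  unify Bool ~ Bool
  unify Bool ~ Bool
let x : Int
  unify Bool ~ Bool
  unify Bool ~ Bool
  unify Bool ~ Bool
  unify Bool ~ Bool
\z._ : b -> Int
  unify b -> Int ~ Bool -> c
  unify b ~ Bool
  unify Int ~ c
_ _ : Int
  unify Int ~ Int
\y._ : a -> Int
let w : Bool
w : Bool
let v : Bool
v : Bool
\p._ : d -> Bool
  unify d -> Bool ~ Int -> e
  unify d ~ Int
  unify Bool ~ e
_ _ : Bool
let u : Bool
  unify Int ~ Int
  unify Int ~ Int
\q._ : f -> Int
  unify a -> Int ~ f -> Int
  unify a ~ f
  unify Int ~ Int

Answer: a -> Int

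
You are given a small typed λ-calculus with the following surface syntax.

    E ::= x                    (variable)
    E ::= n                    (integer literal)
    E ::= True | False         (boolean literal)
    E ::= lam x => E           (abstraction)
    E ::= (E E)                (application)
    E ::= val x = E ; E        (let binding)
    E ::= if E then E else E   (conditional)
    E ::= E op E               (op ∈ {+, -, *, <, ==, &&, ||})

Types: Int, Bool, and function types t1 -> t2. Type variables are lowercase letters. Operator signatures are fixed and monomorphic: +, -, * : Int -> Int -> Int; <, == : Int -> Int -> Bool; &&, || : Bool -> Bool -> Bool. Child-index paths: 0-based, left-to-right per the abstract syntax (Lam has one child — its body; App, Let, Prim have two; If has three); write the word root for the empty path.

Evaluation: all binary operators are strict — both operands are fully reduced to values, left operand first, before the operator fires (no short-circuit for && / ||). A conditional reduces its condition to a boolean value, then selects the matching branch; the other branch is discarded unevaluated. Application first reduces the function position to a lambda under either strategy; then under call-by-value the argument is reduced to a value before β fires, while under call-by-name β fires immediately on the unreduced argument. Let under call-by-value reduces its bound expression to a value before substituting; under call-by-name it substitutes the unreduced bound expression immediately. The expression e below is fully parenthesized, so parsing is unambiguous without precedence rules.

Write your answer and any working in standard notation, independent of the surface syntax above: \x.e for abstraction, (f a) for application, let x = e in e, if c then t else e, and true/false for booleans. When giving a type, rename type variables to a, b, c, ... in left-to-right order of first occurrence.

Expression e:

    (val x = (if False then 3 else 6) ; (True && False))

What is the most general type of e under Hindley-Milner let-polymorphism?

Answer: Bool

Derivation:
  unify Bool ~ Bool
  unify Int ~ Int
let x : Int
  unify Bool ~ Bool
  unify Bool ~ Bool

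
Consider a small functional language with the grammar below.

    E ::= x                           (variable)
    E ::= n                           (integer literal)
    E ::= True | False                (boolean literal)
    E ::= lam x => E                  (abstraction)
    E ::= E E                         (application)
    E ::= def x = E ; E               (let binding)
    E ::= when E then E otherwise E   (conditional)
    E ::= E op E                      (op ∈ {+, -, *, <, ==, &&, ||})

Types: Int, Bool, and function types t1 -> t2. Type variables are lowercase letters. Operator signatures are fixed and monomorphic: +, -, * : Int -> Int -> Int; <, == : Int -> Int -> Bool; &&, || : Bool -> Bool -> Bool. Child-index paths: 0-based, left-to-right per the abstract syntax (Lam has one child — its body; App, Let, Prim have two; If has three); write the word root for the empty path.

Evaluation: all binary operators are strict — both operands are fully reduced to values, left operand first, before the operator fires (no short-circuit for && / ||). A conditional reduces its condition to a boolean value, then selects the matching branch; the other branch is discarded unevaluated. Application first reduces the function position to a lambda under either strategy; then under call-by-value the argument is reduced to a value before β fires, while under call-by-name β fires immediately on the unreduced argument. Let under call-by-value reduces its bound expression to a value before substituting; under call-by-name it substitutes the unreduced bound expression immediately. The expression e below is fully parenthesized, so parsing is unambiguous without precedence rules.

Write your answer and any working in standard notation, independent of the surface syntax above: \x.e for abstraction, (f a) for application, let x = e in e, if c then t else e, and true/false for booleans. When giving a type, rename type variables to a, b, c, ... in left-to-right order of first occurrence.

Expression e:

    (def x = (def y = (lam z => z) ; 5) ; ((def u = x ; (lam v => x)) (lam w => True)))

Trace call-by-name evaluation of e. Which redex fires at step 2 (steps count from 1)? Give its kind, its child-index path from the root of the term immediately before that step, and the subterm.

Working:
step 0: (let x = (let y = (\z.z) in 5) in ((let u = x in (\v.x)) (\w.true)))
step 1: [let@root] ((let u = (let y = (\z.z) in 5) in (\v.(let y = (\z.z) in 5))) (\w.true))
step 2: [let@0] ((\v.(let y = (\z.z) in 5)) (\w.true))

Answer: let at 0 : (let u = (let y = (\z.z) in 5) in (\v.(let y = (\z.z) in 5)))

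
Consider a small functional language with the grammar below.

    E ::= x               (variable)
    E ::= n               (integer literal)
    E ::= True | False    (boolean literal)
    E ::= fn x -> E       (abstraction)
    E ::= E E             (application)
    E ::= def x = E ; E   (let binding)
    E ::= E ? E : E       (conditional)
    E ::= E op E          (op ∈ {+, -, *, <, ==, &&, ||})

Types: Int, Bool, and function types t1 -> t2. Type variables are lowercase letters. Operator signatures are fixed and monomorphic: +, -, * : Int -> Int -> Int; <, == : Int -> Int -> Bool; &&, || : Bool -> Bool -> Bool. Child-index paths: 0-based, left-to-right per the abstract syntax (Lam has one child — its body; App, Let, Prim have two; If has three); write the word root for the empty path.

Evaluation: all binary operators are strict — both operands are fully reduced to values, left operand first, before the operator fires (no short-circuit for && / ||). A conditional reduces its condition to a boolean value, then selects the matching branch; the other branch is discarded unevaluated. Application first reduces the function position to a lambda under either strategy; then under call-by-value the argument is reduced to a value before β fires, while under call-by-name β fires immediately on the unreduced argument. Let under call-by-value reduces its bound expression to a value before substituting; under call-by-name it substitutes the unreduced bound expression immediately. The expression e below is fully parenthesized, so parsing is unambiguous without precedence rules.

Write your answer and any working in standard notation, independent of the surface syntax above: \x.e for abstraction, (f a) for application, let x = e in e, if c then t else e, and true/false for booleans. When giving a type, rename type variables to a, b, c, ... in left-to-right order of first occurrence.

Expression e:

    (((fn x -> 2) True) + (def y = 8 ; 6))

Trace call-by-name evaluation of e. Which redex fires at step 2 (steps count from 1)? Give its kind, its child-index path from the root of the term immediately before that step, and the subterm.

Answer: let at 1 : (let y = 8 in 6)

Derivation:
step 0: (((\x.2) true) + (let y = 8 in 6))
step 1: [beta@0] (2 + (let y = 8 in 6))
step 2: [let@1] (2 + 6)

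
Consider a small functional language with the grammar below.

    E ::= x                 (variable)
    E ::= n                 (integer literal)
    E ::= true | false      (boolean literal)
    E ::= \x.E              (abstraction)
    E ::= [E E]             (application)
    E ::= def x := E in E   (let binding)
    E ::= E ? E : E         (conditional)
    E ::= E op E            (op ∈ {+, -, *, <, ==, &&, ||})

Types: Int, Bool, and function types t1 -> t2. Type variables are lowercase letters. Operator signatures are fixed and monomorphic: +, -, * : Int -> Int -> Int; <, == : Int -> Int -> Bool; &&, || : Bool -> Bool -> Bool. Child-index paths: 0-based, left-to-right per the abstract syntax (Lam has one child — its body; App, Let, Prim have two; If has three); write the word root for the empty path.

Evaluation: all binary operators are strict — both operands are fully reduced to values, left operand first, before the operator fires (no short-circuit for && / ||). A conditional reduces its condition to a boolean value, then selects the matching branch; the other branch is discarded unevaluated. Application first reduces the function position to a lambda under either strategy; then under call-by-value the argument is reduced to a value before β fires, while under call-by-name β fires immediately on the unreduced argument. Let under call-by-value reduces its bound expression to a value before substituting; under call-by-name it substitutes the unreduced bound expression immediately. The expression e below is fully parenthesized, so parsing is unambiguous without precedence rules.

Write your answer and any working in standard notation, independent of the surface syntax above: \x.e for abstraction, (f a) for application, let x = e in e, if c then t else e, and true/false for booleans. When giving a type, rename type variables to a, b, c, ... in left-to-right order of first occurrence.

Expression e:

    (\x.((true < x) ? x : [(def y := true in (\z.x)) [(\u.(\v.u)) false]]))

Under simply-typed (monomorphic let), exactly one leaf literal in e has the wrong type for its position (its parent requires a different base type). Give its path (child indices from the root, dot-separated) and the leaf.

Trace:
  unify Bool ~ Int
  FAIL: mismatch Bool ~ Int

Answer: 0.0.0 : true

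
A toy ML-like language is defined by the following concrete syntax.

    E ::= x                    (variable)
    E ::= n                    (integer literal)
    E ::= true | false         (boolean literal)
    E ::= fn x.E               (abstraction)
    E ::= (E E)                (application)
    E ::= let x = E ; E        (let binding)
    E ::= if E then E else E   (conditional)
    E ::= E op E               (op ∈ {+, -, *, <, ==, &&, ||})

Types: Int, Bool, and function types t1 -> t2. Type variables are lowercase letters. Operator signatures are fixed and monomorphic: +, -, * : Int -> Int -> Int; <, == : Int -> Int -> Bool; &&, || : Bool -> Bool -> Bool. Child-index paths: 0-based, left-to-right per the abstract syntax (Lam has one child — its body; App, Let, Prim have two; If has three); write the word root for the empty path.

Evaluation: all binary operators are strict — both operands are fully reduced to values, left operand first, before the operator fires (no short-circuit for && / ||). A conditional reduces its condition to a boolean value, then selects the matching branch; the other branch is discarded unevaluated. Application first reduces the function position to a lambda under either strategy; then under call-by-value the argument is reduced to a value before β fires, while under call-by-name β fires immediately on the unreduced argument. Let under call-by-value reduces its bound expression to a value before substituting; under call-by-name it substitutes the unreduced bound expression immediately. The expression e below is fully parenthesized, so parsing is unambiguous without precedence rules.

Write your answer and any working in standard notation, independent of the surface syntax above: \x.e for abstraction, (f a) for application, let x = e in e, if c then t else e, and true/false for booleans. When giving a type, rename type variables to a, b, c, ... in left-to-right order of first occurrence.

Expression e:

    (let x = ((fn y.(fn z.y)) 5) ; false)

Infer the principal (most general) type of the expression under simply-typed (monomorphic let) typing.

Answer: Bool

Trace:
y : a
\z._ : b -> a
\y._ : a -> b -> a
  unify a -> b -> a ~ Int -> c
  unify a ~ Int
  unify b -> Int ~ c
_ _ : b -> Int
let x : b -> Int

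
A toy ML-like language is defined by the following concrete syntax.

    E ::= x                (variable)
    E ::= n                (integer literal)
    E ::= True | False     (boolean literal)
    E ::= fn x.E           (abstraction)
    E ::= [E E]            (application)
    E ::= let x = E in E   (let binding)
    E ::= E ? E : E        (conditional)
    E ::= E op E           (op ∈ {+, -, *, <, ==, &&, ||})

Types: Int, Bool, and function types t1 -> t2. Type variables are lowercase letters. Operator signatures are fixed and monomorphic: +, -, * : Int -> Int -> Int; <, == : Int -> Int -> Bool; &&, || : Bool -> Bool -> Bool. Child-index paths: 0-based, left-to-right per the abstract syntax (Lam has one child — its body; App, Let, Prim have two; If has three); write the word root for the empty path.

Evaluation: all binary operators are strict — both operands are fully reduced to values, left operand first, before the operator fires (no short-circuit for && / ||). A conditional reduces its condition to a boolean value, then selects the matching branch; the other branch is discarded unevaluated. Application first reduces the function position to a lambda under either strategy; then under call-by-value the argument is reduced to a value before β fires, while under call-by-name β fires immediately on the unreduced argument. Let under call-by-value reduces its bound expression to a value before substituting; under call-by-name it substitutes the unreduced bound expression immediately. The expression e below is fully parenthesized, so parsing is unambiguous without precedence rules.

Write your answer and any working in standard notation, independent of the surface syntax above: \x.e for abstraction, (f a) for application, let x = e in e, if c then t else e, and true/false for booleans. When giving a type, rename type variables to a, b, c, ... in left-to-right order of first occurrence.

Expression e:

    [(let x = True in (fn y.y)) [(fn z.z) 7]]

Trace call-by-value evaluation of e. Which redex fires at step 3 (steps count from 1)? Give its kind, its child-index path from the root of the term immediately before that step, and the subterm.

Answer: beta at root : ((\y.y) 7)

Derivation:
step 0: ((let x = true in (\y.y)) ((\z.z) 7))
step 1: [let@0] ((\y.y) ((\z.z) 7))
step 2: [beta@1] ((\y.y) 7)
step 3: [beta@root] 7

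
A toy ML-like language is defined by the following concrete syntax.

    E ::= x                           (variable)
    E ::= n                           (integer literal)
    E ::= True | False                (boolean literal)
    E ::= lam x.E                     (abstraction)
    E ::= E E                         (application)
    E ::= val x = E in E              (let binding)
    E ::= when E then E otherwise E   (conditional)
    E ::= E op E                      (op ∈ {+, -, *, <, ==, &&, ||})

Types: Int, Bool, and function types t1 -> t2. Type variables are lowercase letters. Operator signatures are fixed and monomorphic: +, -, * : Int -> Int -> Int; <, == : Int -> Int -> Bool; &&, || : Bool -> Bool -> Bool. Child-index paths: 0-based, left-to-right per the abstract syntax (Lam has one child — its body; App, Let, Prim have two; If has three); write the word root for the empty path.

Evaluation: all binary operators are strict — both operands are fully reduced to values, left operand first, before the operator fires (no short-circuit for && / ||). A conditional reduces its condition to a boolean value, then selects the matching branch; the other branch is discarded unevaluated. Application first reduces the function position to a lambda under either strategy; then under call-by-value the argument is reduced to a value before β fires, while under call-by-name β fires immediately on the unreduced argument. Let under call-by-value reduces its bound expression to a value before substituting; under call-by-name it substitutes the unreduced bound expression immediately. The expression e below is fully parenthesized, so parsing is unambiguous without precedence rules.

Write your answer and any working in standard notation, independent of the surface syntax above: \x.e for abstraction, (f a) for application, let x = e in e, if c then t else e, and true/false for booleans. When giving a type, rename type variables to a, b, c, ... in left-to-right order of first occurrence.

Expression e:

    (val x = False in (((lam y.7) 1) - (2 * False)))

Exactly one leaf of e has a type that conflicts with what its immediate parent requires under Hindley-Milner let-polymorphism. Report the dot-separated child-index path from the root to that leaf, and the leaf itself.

Answer: 1.1.1 : false

Derivation:
let x : Bool
\y._ : a -> Int
  unify a -> Int ~ Int -> b
  unify a ~ Int
  unify Int ~ b
_ _ : Int
  unify Int ~ Int
  unify Int ~ Int
  unify Bool ~ Int
  FAIL: mismatch Bool ~ Int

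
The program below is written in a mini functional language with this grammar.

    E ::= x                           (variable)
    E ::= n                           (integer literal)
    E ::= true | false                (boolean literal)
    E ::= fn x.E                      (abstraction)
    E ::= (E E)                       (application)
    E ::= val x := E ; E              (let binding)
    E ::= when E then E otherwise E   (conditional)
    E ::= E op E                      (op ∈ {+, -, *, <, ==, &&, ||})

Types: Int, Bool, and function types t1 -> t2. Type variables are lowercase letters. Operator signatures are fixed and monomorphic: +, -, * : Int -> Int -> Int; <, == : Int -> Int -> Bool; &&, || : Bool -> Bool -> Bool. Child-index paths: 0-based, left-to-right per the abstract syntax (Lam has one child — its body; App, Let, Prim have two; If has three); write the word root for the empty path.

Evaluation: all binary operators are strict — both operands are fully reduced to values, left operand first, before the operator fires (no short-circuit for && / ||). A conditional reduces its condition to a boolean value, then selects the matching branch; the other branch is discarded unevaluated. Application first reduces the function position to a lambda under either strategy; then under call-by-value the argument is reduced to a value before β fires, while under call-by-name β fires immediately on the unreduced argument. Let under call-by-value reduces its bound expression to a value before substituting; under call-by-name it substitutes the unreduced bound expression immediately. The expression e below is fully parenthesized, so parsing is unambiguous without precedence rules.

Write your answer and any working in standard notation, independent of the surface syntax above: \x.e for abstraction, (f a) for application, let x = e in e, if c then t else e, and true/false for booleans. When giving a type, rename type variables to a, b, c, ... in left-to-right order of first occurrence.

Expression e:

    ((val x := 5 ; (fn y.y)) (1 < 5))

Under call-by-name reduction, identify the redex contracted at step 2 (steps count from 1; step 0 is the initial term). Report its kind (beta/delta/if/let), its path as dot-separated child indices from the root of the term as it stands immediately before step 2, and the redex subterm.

Answer: beta at root : ((\y.y) (1 < 5))

Working:
step 0: ((let x = 5 in (\y.y)) (1 < 5))
step 1: [let@0] ((\y.y) (1 < 5))
step 2: [beta@root] (1 < 5)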